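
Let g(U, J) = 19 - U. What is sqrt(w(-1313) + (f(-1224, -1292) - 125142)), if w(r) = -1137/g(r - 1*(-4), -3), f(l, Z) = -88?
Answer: I*sqrt(13803445891)/332 ≈ 353.88*I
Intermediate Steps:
w(r) = -1137/(15 - r) (w(r) = -1137/(19 - (r - 1*(-4))) = -1137/(19 - (r + 4)) = -1137/(19 - (4 + r)) = -1137/(19 + (-4 - r)) = -1137/(15 - r))
sqrt(w(-1313) + (f(-1224, -1292) - 125142)) = sqrt(1137/(-15 - 1313) + (-88 - 125142)) = sqrt(1137/(-1328) - 125230) = sqrt(1137*(-1/1328) - 125230) = sqrt(-1137/1328 - 125230) = sqrt(-166306577/1328) = I*sqrt(13803445891)/332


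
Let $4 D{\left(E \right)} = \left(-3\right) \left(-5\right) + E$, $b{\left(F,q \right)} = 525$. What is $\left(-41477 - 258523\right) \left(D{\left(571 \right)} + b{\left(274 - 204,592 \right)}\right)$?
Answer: $-201450000$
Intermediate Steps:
$D{\left(E \right)} = \frac{15}{4} + \frac{E}{4}$ ($D{\left(E \right)} = \frac{\left(-3\right) \left(-5\right) + E}{4} = \frac{15 + E}{4} = \frac{15}{4} + \frac{E}{4}$)
$\left(-41477 - 258523\right) \left(D{\left(571 \right)} + b{\left(274 - 204,592 \right)}\right) = \left(-41477 - 258523\right) \left(\left(\frac{15}{4} + \frac{1}{4} \cdot 571\right) + 525\right) = - 300000 \left(\left(\frac{15}{4} + \frac{571}{4}\right) + 525\right) = - 300000 \left(\frac{293}{2} + 525\right) = \left(-300000\right) \frac{1343}{2} = -201450000$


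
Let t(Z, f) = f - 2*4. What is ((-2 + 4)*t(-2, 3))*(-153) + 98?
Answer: 1628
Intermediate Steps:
t(Z, f) = -8 + f (t(Z, f) = f - 1*8 = f - 8 = -8 + f)
((-2 + 4)*t(-2, 3))*(-153) + 98 = ((-2 + 4)*(-8 + 3))*(-153) + 98 = (2*(-5))*(-153) + 98 = -10*(-153) + 98 = 1530 + 98 = 1628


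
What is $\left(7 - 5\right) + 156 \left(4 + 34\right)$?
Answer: $5930$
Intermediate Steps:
$\left(7 - 5\right) + 156 \left(4 + 34\right) = \left(7 - 5\right) + 156 \cdot 38 = 2 + 5928 = 5930$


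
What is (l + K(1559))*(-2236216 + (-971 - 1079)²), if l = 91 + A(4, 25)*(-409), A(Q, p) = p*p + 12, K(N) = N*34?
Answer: -407878087824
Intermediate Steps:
K(N) = 34*N
A(Q, p) = 12 + p² (A(Q, p) = p² + 12 = 12 + p²)
l = -260442 (l = 91 + (12 + 25²)*(-409) = 91 + (12 + 625)*(-409) = 91 + 637*(-409) = 91 - 260533 = -260442)
(l + K(1559))*(-2236216 + (-971 - 1079)²) = (-260442 + 34*1559)*(-2236216 + (-971 - 1079)²) = (-260442 + 53006)*(-2236216 + (-2050)²) = -207436*(-2236216 + 4202500) = -207436*1966284 = -407878087824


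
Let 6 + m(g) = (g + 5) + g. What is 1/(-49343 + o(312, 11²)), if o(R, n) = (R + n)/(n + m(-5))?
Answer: -110/5427297 ≈ -2.0268e-5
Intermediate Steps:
m(g) = -1 + 2*g (m(g) = -6 + ((g + 5) + g) = -6 + ((5 + g) + g) = -6 + (5 + 2*g) = -1 + 2*g)
o(R, n) = (R + n)/(-11 + n) (o(R, n) = (R + n)/(n + (-1 + 2*(-5))) = (R + n)/(n + (-1 - 10)) = (R + n)/(n - 11) = (R + n)/(-11 + n))
1/(-49343 + o(312, 11²)) = 1/(-49343 + (312 + 11²)/(-11 + 11²)) = 1/(-49343 + (312 + 121)/(-11 + 121)) = 1/(-49343 + 433/110) = 1/(-5427297/110) = -110/5427297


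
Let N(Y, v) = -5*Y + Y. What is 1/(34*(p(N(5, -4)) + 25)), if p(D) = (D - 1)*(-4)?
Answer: 1/3706 ≈ 0.00026983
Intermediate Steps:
N(Y, v) = -4*Y
p(D) = 4 - 4*D (p(D) = (-1 + D)*(-4) = 4 - 4*D)
1/(34*(p(N(5, -4)) + 25)) = 1/(34*((4 - (-16)*5) + 25)) = 1/(34*((4 - 4*(-20)) + 25)) = 1/(34*((4 + 80) + 25)) = 1/(34*(84 + 25)) = 1/(34*109) = 1/3706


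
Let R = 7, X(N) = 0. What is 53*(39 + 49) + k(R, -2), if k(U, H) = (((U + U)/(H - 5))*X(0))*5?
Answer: 4664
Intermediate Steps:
k(U, H) = 0 (k(U, H) = (((U + U)/(H - 5))*0)*5 = (((2*U)/(-5 + H))*0)*5 = ((2*U/(-5 + H))*0)*5 = 0*5 = 0)
53*(39 + 49) + k(R, -2) = 53*(39 + 49) + 0 = 53*88 + 0 = 4664 + 0 = 4664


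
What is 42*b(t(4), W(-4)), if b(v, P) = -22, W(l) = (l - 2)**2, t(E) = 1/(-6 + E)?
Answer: -924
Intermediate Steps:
W(l) = (-2 + l)**2
42*b(t(4), W(-4)) = 42*(-22) = -924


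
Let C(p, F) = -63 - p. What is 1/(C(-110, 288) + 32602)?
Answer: 1/32649 ≈ 3.0629e-5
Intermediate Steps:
1/(C(-110, 288) + 32602) = 1/((-63 - 1*(-110)) + 32602) = 1/((-63 + 110) + 32602) = 1/(47 + 32602) = 1/32649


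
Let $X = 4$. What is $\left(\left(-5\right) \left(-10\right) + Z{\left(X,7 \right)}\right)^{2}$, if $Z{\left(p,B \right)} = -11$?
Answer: $1521$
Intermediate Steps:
$\left(\left(-5\right) \left(-10\right) + Z{\left(X,7 \right)}\right)^{2} = \left(\left(-5\right) \left(-10\right) - 11\right)^{2} = \left(50 - 11\right)^{2} = 39^{2} = 1521$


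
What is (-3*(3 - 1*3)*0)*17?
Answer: 0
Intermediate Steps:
(-3*(3 - 1*3)*0)*17 = (-3*(3 - 3)*0)*17 = (-3*0*0)*17 = (0*0)*17 = 0*17 = 0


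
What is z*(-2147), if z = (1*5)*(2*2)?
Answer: -42940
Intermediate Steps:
z = 20 (z = 5*4 = 20)
z*(-2147) = 20*(-2147) = -42940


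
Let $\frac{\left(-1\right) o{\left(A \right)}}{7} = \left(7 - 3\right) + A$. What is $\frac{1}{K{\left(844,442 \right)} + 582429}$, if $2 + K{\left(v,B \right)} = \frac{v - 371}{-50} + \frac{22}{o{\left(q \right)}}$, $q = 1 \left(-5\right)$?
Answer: $\frac{350}{203847239} \approx 1.717 \cdot 10^{-6}$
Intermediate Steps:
$q = -5$
$o{\left(A \right)} = -28 - 7 A$ ($o{\left(A \right)} = - 7 \left(\left(7 - 3\right) + A\right) = - 7 \left(4 + A\right) = -28 - 7 A$)
$K{\left(v,B \right)} = \frac{2997}{350} - \frac{v}{50}$ ($K{\left(v,B \right)} = -2 + \left(\frac{v - 371}{-50} + \frac{22}{-28 - -35}\right) = -2 + \left(\left(-371 + v\right) \left(- \frac{1}{50}\right) + \frac{22}{-28 + 35}\right) = -2 - \left(- \frac{371}{50} - \frac{22}{7} + \frac{v}{50}\right) = -2 + \left(\left(\frac{371}{50} - \frac{v}{50}\right) + 22 \cdot \frac{1}{7}\right) = -2 + \left(\left(\frac{371}{50} - \frac{v}{50}\right) + \frac{22}{7}\right) = -2 - \left(- \frac{3697}{350} + \frac{v}{50}\right) = \frac{2997}{350} - \frac{v}{50}$)
$\frac{1}{K{\left(844,442 \right)} + 582429} = \frac{1}{\left(\frac{2997}{350} - \frac{422}{25}\right) + 582429} = \frac{1}{- \frac{2911}{350} + 582429} = \frac{1}{\frac{203847239}{350}} = \frac{350}{203847239}$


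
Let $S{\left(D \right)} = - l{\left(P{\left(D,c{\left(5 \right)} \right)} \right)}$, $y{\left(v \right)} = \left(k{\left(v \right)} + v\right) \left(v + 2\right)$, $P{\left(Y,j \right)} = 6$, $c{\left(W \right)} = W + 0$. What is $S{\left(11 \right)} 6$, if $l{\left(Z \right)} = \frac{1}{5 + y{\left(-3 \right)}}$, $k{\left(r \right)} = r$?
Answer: $- \frac{6}{11} \approx -0.54545$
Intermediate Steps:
$c{\left(W \right)} = W$
$y{\left(v \right)} = 2 v \left(2 + v\right)$ ($y{\left(v \right)} = \left(v + v\right) \left(v + 2\right) = 2 v \left(2 + v\right)$)
$l{\left(Z \right)} = \frac{1}{11}$ ($l{\left(Z \right)} = \frac{1}{5 + 2 \left(-3\right) \left(2 - 3\right)} = \frac{1}{5 + 2 \left(-3\right) \left(-1\right)} = \frac{1}{5 + 6} = \frac{1}{11}$)
$S{\left(D \right)} = - \frac{1}{11}$ ($S{\left(D \right)} = \left(-1\right) \frac{1}{11} = - \frac{1}{11}$)
$S{\left(11 \right)} 6 = \left(- \frac{1}{11}\right) 6 = - \frac{6}{11}$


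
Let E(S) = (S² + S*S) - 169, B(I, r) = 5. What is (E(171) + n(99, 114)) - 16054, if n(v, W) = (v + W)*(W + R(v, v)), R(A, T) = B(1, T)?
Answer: 67606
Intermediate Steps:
R(A, T) = 5
n(v, W) = (5 + W)*(W + v) (n(v, W) = (v + W)*(W + 5) = (W + v)*(5 + W) = (5 + W)*(W + v))
E(S) = -169 + 2*S² (E(S) = (S² + S²) - 169 = 2*S² - 169 = -169 + 2*S²)
(E(171) + n(99, 114)) - 16054 = ((-169 + 2*171²) + (114² + 5*114 + 5*99 + 114*99)) - 16054 = ((-169 + 2*29241) + (12996 + 570 + 495 + 11286)) - 16054 = ((-169 + 58482) + 25347) - 16054 = (58313 + 25347) - 16054 = 83660 - 16054 = 67606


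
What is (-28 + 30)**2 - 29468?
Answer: -29464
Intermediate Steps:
(-28 + 30)**2 - 29468 = 2**2 - 29468 = 4 - 29468 = -29464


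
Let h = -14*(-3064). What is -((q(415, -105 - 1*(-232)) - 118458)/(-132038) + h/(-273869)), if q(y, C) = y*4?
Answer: -13161724707/18080557511 ≈ -0.72795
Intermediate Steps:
q(y, C) = 4*y
h = 42896
-((q(415, -105 - 1*(-232)) - 118458)/(-132038) + h/(-273869)) = -((4*415 - 118458)/(-132038) + 42896/(-273869)) = -((1660 - 118458)*(-1/132038) + 42896*(-1/273869)) = -(-116798*(-1/132038) - 42896/273869) = -(58399/66019 - 42896/273869) = -1*13161724707/18080557511 = -13161724707/18080557511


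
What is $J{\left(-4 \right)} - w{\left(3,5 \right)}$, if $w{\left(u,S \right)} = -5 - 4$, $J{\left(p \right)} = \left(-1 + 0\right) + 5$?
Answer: $13$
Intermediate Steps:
$J{\left(p \right)} = 4$ ($J{\left(p \right)} = -1 + 5 = 4$)
$w{\left(u,S \right)} = -9$ ($w{\left(u,S \right)} = -5 - 4 = -9$)
$J{\left(-4 \right)} - w{\left(3,5 \right)} = 4 - -9 = 4 + 9 = 13$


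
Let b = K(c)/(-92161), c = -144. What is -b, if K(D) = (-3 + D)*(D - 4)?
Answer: 21756/92161 ≈ 0.23607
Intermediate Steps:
K(D) = (-4 + D)*(-3 + D) (K(D) = (-3 + D)*(-4 + D) = (-4 + D)*(-3 + D))
b = -21756/92161 (b = (12 + (-144)**2 - 7*(-144))/(-92161) = (12 + 20736 + 1008)*(-1/92161) = 21756*(-1/92161) = -21756/92161 ≈ -0.23607)
-b = -1*(-21756/92161) = 21756/92161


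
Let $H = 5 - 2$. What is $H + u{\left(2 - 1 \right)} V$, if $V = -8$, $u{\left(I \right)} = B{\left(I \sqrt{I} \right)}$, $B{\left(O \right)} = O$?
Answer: $-5$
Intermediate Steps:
$u{\left(I \right)} = I^{\frac{3}{2}}$ ($u{\left(I \right)} = I \sqrt{I} = I^{\frac{3}{2}}$)
$H = 3$
$H + u{\left(2 - 1 \right)} V = 3 + \left(2 - 1\right)^{\frac{3}{2}} \left(-8\right) = 3 + 1^{\frac{3}{2}} \left(-8\right) = 3 + 1 \left(-8\right) = 3 - 8 = -5$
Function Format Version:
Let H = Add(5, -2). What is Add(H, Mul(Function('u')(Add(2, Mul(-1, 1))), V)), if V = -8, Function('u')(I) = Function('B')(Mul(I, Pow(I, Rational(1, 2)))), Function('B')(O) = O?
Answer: -5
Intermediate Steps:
Function('u')(I) = Pow(I, Rational(3, 2)) (Function('u')(I) = Mul(I, Pow(I, Rational(1, 2))) = Pow(I, Rational(3, 2)))
H = 3
Add(H, Mul(Function('u')(Add(2, Mul(-1, 1))), V)) = Add(3, Mul(Pow(Add(2, Mul(-1, 1)), Rational(3, 2)), -8)) = Add(3, Mul(Pow(Add(2, -1), Rational(3, 2)), -8)) = Add(3, Mul(Pow(1, Rational(3, 2)), -8)) = Add(3, Mul(1, -8)) = Add(3, -8) = -5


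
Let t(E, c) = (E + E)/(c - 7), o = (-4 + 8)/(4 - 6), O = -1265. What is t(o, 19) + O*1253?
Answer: -4755136/3 ≈ -1.5850e+6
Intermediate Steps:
o = -2 (o = 4/(-2) = 4*(-½) = -2)
t(E, c) = 2*E/(-7 + c) (t(E, c) = (2*E)/(-7 + c) = 2*E/(-7 + c))
t(o, 19) + O*1253 = 2*(-2)/(-7 + 19) - 1265*1253 = 2*(-2)/12 - 1585045 = 2*(-2)*(1/12) - 1585045 = -⅓ - 1585045 = -4755136/3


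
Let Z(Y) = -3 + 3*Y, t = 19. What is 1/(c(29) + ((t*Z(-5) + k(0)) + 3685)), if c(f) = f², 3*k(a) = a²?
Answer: 1/4184 ≈ 0.00023901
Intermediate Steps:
k(a) = a²/3
1/(c(29) + ((t*Z(-5) + k(0)) + 3685)) = 1/(29² + ((19*(-3 + 3*(-5)) + (⅓)*0²) + 3685)) = 1/(841 + ((19*(-3 - 15) + (⅓)*0) + 3685)) = 1/(841 + ((19*(-18) + 0) + 3685)) = 1/(841 + ((-342 + 0) + 3685)) = 1/(841 + (-342 + 3685)) = 1/(841 + 3343) = 1/4184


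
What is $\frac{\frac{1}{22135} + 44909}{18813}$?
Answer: $\frac{331353572}{138808585} \approx 2.3871$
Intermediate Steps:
$\frac{\frac{1}{22135} + 44909}{18813} = \left(\frac{1}{22135} + 44909\right) \frac{1}{18813} = \frac{994060716}{22135} \cdot \frac{1}{18813} = \frac{331353572}{138808585}$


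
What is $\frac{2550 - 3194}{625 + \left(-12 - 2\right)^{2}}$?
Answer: $- \frac{644}{821} \approx -0.78441$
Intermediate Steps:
$\frac{2550 - 3194}{625 + \left(-12 - 2\right)^{2}} = - \frac{644}{625 + \left(-14\right)^{2}} = - \frac{644}{625 + 196} = - \frac{644}{821}$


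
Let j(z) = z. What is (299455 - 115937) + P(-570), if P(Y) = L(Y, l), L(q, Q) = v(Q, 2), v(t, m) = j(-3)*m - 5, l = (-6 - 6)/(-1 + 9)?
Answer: 183507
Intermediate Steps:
l = -3/2 (l = -12/8 = -12*⅛ = -3/2 ≈ -1.5000)
v(t, m) = -5 - 3*m (v(t, m) = -3*m - 5 = -5 - 3*m)
L(q, Q) = -11 (L(q, Q) = -5 - 3*2 = -5 - 6 = -11)
P(Y) = -11
(299455 - 115937) + P(-570) = (299455 - 115937) - 11 = 183518 - 11 = 183507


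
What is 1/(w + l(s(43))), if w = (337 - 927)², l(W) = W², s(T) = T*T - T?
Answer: 1/3609736 ≈ 2.7703e-7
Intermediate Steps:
s(T) = T² - T
w = 348100 (w = (-590)² = 348100)
1/(w + l(s(43))) = 1/(348100 + (43*(-1 + 43))²) = 1/(348100 + (43*42)²) = 1/(348100 + 1806²) = 1/(348100 + 3261636) = 1/3609736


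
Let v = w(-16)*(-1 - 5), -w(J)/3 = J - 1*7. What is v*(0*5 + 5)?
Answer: -2070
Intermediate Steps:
w(J) = 21 - 3*J (w(J) = -3*(J - 1*7) = -3*(J - 7) = -3*(-7 + J) = 21 - 3*J)
v = -414 (v = (21 - 3*(-16))*(-1 - 5) = (21 + 48)*(-6) = 69*(-6) = -414)
v*(0*5 + 5) = -414*(0*5 + 5) = -414*(0 + 5) = -414*5 = -2070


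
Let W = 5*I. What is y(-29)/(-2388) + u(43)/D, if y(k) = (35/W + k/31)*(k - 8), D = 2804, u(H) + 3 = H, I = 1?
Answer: 1404109/12973407 ≈ 0.10823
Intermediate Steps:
u(H) = -3 + H
W = 5 (W = 5*1 = 5)
y(k) = (-8 + k)*(7 + k/31) (y(k) = (35/5 + k/31)*(k - 8) = (35*(1/5) + k*(1/31))*(-8 + k) = (7 + k/31)*(-8 + k) = (-8 + k)*(7 + k/31))
y(-29)/(-2388) + u(43)/D = (-56 + (1/31)*(-29)**2 + (209/31)*(-29))/(-2388) + (-3 + 43)/2804 = (-56 + (1/31)*841 - 6061/31)*(-1/2388) + 40*(1/2804) = (-56 + 841/31 - 6061/31)*(-1/2388) + 10/701 = -6956/31*(-1/2388) + 10/701 = 1739/18507 + 10/701 = 1404109/12973407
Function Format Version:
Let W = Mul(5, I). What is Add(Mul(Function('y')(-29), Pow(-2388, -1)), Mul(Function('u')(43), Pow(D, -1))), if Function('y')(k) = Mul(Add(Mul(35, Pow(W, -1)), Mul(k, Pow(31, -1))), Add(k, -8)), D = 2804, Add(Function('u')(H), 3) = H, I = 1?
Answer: Rational(1404109, 12973407) ≈ 0.10823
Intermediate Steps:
Function('u')(H) = Add(-3, H)
W = 5 (W = Mul(5, 1) = 5)
Function('y')(k) = Mul(Add(-8, k), Add(7, Mul(Rational(1, 31), k))) (Function('y')(k) = Mul(Add(Mul(35, Pow(5, -1)), Mul(k, Pow(31, -1))), Add(k, -8)) = Mul(Add(Mul(35, Rational(1, 5)), Mul(k, Rational(1, 31))), Add(-8, k)) = Mul(Add(7, Mul(Rational(1, 31), k)), Add(-8, k)) = Mul(Add(-8, k), Add(7, Mul(Rational(1, 31), k))))
Add(Mul(Function('y')(-29), Pow(-2388, -1)), Mul(Function('u')(43), Pow(D, -1))) = Add(Mul(Add(-56, Mul(Rational(1, 31), Pow(-29, 2)), Mul(Rational(209, 31), -29)), Pow(-2388, -1)), Mul(Add(-3, 43), Pow(2804, -1))) = Add(Mul(Add(-56, Mul(Rational(1, 31), 841), Rational(-6061, 31)), Rational(-1, 2388)), Mul(40, Rational(1, 2804))) = Add(Mul(Add(-56, Rational(841, 31), Rational(-6061, 31)), Rational(-1, 2388)), Rational(10, 701)) = Add(Mul(Rational(-6956, 31), Rational(-1, 2388)), Rational(10, 701)) = Add(Rational(1739, 18507), Rational(10, 701)) = Rational(1404109, 12973407)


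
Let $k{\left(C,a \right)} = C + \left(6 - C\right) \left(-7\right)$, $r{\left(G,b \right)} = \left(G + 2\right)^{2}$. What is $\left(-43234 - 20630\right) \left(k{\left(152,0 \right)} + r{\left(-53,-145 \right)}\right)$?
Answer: $-241086600$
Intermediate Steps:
$r{\left(G,b \right)} = \left(2 + G\right)^{2}$
$k{\left(C,a \right)} = -42 + 8 C$ ($k{\left(C,a \right)} = C + \left(-42 + 7 C\right) = -42 + 8 C$)
$\left(-43234 - 20630\right) \left(k{\left(152,0 \right)} + r{\left(-53,-145 \right)}\right) = \left(-43234 - 20630\right) \left(\left(-42 + 8 \cdot 152\right) + \left(2 - 53\right)^{2}\right) = - 63864 \left(\left(-42 + 1216\right) + \left(-51\right)^{2}\right) = - 63864 \left(1174 + 2601\right) = \left(-63864\right) 3775 = -241086600$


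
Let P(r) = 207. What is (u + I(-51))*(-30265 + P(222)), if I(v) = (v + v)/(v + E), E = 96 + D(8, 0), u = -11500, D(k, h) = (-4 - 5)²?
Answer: 1037073998/3 ≈ 3.4569e+8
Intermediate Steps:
D(k, h) = 81 (D(k, h) = (-9)² = 81)
E = 177 (E = 96 + 81 = 177)
I(v) = 2*v/(177 + v) (I(v) = (v + v)/(v + 177) = (2*v)/(177 + v) = 2*v/(177 + v))
(u + I(-51))*(-30265 + P(222)) = (-11500 + 2*(-51)/(177 - 51))*(-30265 + 207) = (-11500 + 2*(-51)/126)*(-30058) = (-11500 + 2*(-51)*(1/126))*(-30058) = (-11500 - 17/21)*(-30058) = -241517/21*(-30058) = 1037073998/3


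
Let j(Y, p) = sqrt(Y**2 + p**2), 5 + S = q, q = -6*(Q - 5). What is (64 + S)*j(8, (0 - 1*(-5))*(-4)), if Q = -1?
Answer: 380*sqrt(29) ≈ 2046.4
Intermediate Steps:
q = 36 (q = -6*(-1 - 5) = -6*(-6) = 36)
S = 31 (S = -5 + 36 = 31)
(64 + S)*j(8, (0 - 1*(-5))*(-4)) = (64 + 31)*sqrt(8**2 + ((0 - 1*(-5))*(-4))**2) = 95*sqrt(64 + ((0 + 5)*(-4))**2) = 95*sqrt(64 + (5*(-4))**2) = 95*sqrt(64 + (-20)**2) = 95*sqrt(64 + 400) = 95*sqrt(464) = 95*(4*sqrt(29)) = 380*sqrt(29)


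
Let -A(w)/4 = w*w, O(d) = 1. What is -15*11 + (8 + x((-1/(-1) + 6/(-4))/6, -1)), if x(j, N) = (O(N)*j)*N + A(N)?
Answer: -1931/12 ≈ -160.92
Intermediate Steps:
A(w) = -4*w² (A(w) = -4*w*w = -4*w²)
x(j, N) = -4*N² + N*j (x(j, N) = (1*j)*N - 4*N² = j*N - 4*N² = N*j - 4*N² = -4*N² + N*j)
-15*11 + (8 + x((-1/(-1) + 6/(-4))/6, -1)) = -15*11 + (8 - ((-1/(-1) + 6/(-4))/6 - 4*(-1))) = -165 + (8 - ((-1*(-1) + 6*(-¼))*(⅙) + 4)) = -165 + (8 - ((1 - 3/2)*(⅙) + 4)) = -165 + (8 - (-½*⅙ + 4)) = -165 + (8 - (-1/12 + 4)) = -165 + (8 - 1*47/12) = -165 + (8 - 47/12) = -165 + 49/12 = -1931/12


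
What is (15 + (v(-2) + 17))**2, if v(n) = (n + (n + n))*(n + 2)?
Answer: 1024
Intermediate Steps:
v(n) = 3*n*(2 + n) (v(n) = (n + 2*n)*(2 + n) = (3*n)*(2 + n) = 3*n*(2 + n))
(15 + (v(-2) + 17))**2 = (15 + (3*(-2)*(2 - 2) + 17))**2 = (15 + (3*(-2)*0 + 17))**2 = (15 + (0 + 17))**2 = (15 + 17)**2 = 32**2 = 1024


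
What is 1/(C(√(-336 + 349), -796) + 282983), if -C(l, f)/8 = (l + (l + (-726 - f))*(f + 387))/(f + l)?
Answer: 179116519477/50635378061098067 + 2827184*√13/50635378061098067 ≈ 3.5376e-6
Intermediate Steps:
C(l, f) = -8*(l + (387 + f)*(-726 + l - f))/(f + l) (C(l, f) = -8*(l + (l + (-726 - f))*(f + 387))/(f + l) = -8*(l + (-726 + l - f)*(387 + f))/(f + l) = -8*(l + (387 + f)*(-726 + l - f))/(f + l))
1/(C(√(-336 + 349), -796) + 282983) = 1/(8*(280962 + (-796)² - 388*√(-336 + 349) + 1113*(-796) - 1*(-796)*√(-336 + 349))/(-796 + √(-336 + 349)) + 282983) = 1/(8*(280962 + 633616 - 388*√13 - 885948 - 1*(-796)*√13)/(-796 + √13) + 282983) = 1/(8*(280962 + 633616 - 388*√13 - 885948 + 796*√13)/(-796 + √13) + 282983) = 1/(8*(28630 + 408*√13)/(-796 + √13) + 282983) = 1/(282983 + 8*(28630 + 408*√13)/(-796 + √13))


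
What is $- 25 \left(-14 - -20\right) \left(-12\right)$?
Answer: $1800$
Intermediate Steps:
$- 25 \left(-14 - -20\right) \left(-12\right) = - 25 \left(-14 + 20\right) \left(-12\right) = \left(-25\right) 6 \left(-12\right) = \left(-150\right) \left(-12\right) = 1800$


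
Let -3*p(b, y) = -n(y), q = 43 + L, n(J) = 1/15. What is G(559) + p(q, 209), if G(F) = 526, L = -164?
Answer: 23671/45 ≈ 526.02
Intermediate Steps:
n(J) = 1/15
q = -121 (q = 43 - 164 = -121)
p(b, y) = 1/45 (p(b, y) = -(-1)/(3*15) = -1/3*(-1/15) = 1/45)
G(559) + p(q, 209) = 526 + 1/45 = 23671/45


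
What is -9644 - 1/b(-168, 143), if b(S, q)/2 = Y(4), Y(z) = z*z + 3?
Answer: -366473/38 ≈ -9644.0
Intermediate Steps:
Y(z) = 3 + z² (Y(z) = z² + 3 = 3 + z²)
b(S, q) = 38 (b(S, q) = 2*(3 + 4²) = 2*(3 + 16) = 2*19 = 38)
-9644 - 1/b(-168, 143) = -9644 - 1/38 = -366473/38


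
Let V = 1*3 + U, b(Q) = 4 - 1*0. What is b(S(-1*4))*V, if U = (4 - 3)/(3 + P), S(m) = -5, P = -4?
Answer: 8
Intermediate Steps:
b(Q) = 4 (b(Q) = 4 + 0 = 4)
U = -1 (U = (4 - 3)/(3 - 4) = 1/(-1) = 1*(-1) = -1)
V = 2 (V = 1*3 - 1 = 3 - 1 = 2)
b(S(-1*4))*V = 4*2 = 8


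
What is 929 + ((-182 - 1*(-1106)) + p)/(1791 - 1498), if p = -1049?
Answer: 272072/293 ≈ 928.57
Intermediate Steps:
929 + ((-182 - 1*(-1106)) + p)/(1791 - 1498) = 929 + ((-182 - 1*(-1106)) - 1049)/(1791 - 1498) = 929 + ((-182 + 1106) - 1049)/293 = 929 + (924 - 1049)*(1/293) = 929 - 125*1/293 = 929 - 125/293 = 272072/293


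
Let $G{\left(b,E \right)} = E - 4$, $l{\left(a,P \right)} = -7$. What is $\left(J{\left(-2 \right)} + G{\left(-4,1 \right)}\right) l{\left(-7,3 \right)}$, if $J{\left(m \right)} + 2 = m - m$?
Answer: $35$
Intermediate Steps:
$J{\left(m \right)} = -2$ ($J{\left(m \right)} = -2 + \left(m - m\right) = -2 + 0 = -2$)
$G{\left(b,E \right)} = -4 + E$
$\left(J{\left(-2 \right)} + G{\left(-4,1 \right)}\right) l{\left(-7,3 \right)} = \left(-2 + \left(-4 + 1\right)\right) \left(-7\right) = \left(-2 - 3\right) \left(-7\right) = \left(-5\right) \left(-7\right) = 35$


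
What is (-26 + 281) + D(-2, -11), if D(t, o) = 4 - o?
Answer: 270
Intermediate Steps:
(-26 + 281) + D(-2, -11) = (-26 + 281) + (4 - 1*(-11)) = 255 + (4 + 11) = 255 + 15 = 270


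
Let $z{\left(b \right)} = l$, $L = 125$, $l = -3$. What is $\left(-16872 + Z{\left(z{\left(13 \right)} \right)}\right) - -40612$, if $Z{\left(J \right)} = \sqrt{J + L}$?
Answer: $23740 + \sqrt{122} \approx 23751.0$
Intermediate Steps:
$z{\left(b \right)} = -3$
$Z{\left(J \right)} = \sqrt{125 + J}$ ($Z{\left(J \right)} = \sqrt{J + 125} = \sqrt{125 + J}$)
$\left(-16872 + Z{\left(z{\left(13 \right)} \right)}\right) - -40612 = \left(-16872 + \sqrt{125 - 3}\right) - -40612 = \left(-16872 + \sqrt{122}\right) + 40612 = 23740 + \sqrt{122}$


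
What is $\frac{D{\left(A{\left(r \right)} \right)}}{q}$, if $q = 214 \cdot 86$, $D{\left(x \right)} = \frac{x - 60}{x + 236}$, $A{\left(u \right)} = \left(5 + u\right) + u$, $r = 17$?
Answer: $- \frac{21}{5061100} \approx -4.1493 \cdot 10^{-6}$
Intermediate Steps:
$A{\left(u \right)} = 5 + 2 u$
$D{\left(x \right)} = \frac{-60 + x}{236 + x}$
$q = 18404$
$\frac{D{\left(A{\left(r \right)} \right)}}{q} = \frac{\frac{1}{236 + \left(5 + 2 \cdot 17\right)} \left(-60 + \left(5 + 2 \cdot 17\right)\right)}{18404} = \frac{-60 + \left(5 + 34\right)}{236 + \left(5 + 34\right)} \frac{1}{18404} = \frac{-60 + 39}{236 + 39} \cdot \frac{1}{18404} = \frac{1}{275} \left(-21\right) \frac{1}{18404} = \left(- \frac{21}{275}\right) \frac{1}{18404} = - \frac{21}{5061100}$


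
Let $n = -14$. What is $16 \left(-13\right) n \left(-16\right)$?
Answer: $-46592$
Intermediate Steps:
$16 \left(-13\right) n \left(-16\right) = 16 \left(-13\right) \left(-14\right) \left(-16\right) = \left(-208\right) \left(-14\right) \left(-16\right) = 2912 \left(-16\right) = -46592$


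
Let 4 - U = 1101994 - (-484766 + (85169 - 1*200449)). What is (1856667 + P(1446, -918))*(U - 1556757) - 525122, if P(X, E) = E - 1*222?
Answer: -6046778924033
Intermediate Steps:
P(X, E) = -222 + E (P(X, E) = E - 222 = -222 + E)
U = -1702036 (U = 4 - (1101994 - (-484766 + (85169 - 1*200449))) = 4 - (1101994 - (-484766 + (85169 - 200449))) = 4 - (1101994 - (-484766 - 115280)) = 4 - (1101994 - 1*(-600046)) = 4 - (1101994 + 600046) = 4 - 1*1702040 = 4 - 1702040 = -1702036)
(1856667 + P(1446, -918))*(U - 1556757) - 525122 = (1856667 + (-222 - 918))*(-1702036 - 1556757) - 525122 = (1856667 - 1140)*(-3258793) - 525122 = 1855527*(-3258793) - 525122 = -6046778398911 - 525122 = -6046778924033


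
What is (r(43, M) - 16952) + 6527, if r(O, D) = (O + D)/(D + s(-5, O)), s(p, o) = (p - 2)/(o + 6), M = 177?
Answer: -6452305/619 ≈ -10424.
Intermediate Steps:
s(p, o) = (-2 + p)/(6 + o)
r(O, D) = (D + O)/(D - 7/(6 + O)) (r(O, D) = (O + D)/(D + (-2 - 5)/(6 + O)) = (D + O)/(D - 7/(6 + O)))
(r(43, M) - 16952) + 6527 = ((6 + 43)*(177 + 43)/(-7 + 177*(6 + 43)) - 16952) + 6527 = (49*220/(-7 + 177*49) - 16952) + 6527 = (49*220/(-7 + 8673) - 16952) + 6527 = (49*220/8666 - 16952) + 6527 = ((1/8666)*49*220 - 16952) + 6527 = (770/619 - 16952) + 6527 = -10492518/619 + 6527 = -6452305/619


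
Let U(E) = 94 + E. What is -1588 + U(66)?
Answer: -1428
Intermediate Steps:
-1588 + U(66) = -1588 + (94 + 66) = -1588 + 160 = -1428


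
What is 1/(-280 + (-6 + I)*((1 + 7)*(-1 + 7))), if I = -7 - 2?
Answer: -1/1000 ≈ -0.0010000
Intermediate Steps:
I = -9
1/(-280 + (-6 + I)*((1 + 7)*(-1 + 7))) = 1/(-280 + (-6 - 9)*((1 + 7)*(-1 + 7))) = 1/(-280 - 120*6) = 1/(-280 - 15*48) = 1/(-280 - 720) = 1/(-1000) = -1/1000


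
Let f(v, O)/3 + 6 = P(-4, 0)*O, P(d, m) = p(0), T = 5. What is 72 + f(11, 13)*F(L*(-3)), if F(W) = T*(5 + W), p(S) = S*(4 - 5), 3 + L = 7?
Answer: 702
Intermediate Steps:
L = 4 (L = -3 + 7 = 4)
p(S) = -S (p(S) = S*(-1) = -S)
P(d, m) = 0 (P(d, m) = -1*0 = 0)
F(W) = 25 + 5*W (F(W) = 5*(5 + W) = 25 + 5*W)
f(v, O) = -18 (f(v, O) = -18 + 3*(0*O) = -18 + 3*0 = -18 + 0 = -18)
72 + f(11, 13)*F(L*(-3)) = 72 - 18*(25 + 5*(4*(-3))) = 72 - 18*(25 + 5*(-12)) = 72 - 18*(25 - 60) = 72 - 18*(-35) = 72 + 630 = 702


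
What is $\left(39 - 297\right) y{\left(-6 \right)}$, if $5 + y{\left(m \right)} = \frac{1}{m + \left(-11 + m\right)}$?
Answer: $\frac{29928}{23} \approx 1301.2$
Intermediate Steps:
$y{\left(m \right)} = -5 + \frac{1}{-11 + 2 m}$ ($y{\left(m \right)} = -5 + \frac{1}{m + \left(-11 + m\right)} = -5 + \frac{1}{-11 + 2 m}$)
$\left(39 - 297\right) y{\left(-6 \right)} = \left(39 - 297\right) \frac{2 \left(28 - -30\right)}{-11 + 2 \left(-6\right)} = - 258 \frac{2 \left(28 + 30\right)}{-11 - 12} = - 258 \cdot 2 \frac{1}{-23} \cdot 58 = - 258 \cdot 2 \left(- \frac{1}{23}\right) 58 = \left(-258\right) \left(- \frac{116}{23}\right) = \frac{29928}{23}$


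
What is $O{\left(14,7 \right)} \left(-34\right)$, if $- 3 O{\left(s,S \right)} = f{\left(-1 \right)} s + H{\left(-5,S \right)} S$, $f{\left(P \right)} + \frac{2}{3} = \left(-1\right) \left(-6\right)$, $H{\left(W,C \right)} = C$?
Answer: $\frac{12614}{9} \approx 1401.6$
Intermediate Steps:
$f{\left(P \right)} = \frac{16}{3}$ ($f{\left(P \right)} = - \frac{2}{3} - -6 = - \frac{2}{3} + 6 = \frac{16}{3}$)
$O{\left(s,S \right)} = - \frac{16 s}{9} - \frac{S^{2}}{3}$ ($O{\left(s,S \right)} = - \frac{\frac{16 s}{3} + S S}{3} = - \frac{\frac{16 s}{3} + S^{2}}{3} = - \frac{S^{2} + \frac{16 s}{3}}{3} = - \frac{16 s}{9} - \frac{S^{2}}{3}$)
$O{\left(14,7 \right)} \left(-34\right) = \left(\left(- \frac{16}{9}\right) 14 - \frac{7^{2}}{3}\right) \left(-34\right) = \left(- \frac{224}{9} - \frac{49}{3}\right) \left(-34\right) = \left(- \frac{371}{9}\right) \left(-34\right) = \frac{12614}{9}$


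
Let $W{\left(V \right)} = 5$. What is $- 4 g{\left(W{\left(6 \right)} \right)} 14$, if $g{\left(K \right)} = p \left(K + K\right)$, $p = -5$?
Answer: $2800$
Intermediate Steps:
$g{\left(K \right)} = - 10 K$ ($g{\left(K \right)} = - 5 \left(K + K\right) = - 5 \cdot 2 K = - 10 K$)
$- 4 g{\left(W{\left(6 \right)} \right)} 14 = - 4 \left(\left(-10\right) 5\right) 14 = \left(-4\right) \left(-50\right) 14 = 200 \cdot 14 = 2800$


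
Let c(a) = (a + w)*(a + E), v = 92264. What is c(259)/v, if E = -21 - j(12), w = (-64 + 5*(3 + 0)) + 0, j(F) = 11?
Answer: 23835/46132 ≈ 0.51667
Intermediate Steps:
w = -49 (w = (-64 + 5*3) + 0 = (-64 + 15) + 0 = -49 + 0 = -49)
E = -32 (E = -21 - 1*11 = -21 - 11 = -32)
c(a) = (-49 + a)*(-32 + a) (c(a) = (a - 49)*(a - 32) = (-49 + a)*(-32 + a))
c(259)/v = (1568 + 259² - 81*259)/92264 = (1568 + 67081 - 20979)*(1/92264) = 47670*(1/92264) = 23835/46132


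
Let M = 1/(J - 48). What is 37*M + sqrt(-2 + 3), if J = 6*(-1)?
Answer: 17/54 ≈ 0.31481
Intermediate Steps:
J = -6
M = -1/54 (M = 1/(-6 - 48) = 1/(-54) = -1/54 ≈ -0.018519)
37*M + sqrt(-2 + 3) = 37*(-1/54) + sqrt(-2 + 3) = -37/54 + sqrt(1) = -37/54 + 1 = 17/54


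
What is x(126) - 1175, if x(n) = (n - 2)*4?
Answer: -679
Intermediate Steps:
x(n) = -8 + 4*n (x(n) = (-2 + n)*4 = -8 + 4*n)
x(126) - 1175 = (-8 + 4*126) - 1175 = (-8 + 504) - 1175 = 496 - 1175 = -679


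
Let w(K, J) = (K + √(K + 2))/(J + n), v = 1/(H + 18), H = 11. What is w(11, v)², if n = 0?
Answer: 112694 + 18502*√13 ≈ 1.7940e+5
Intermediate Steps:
v = 1/29 (v = 1/(11 + 18) = 1/29 ≈ 0.034483)
w(K, J) = (K + √(2 + K))/J (w(K, J) = (K + √(K + 2))/(J + 0) = (K + √(2 + K))/J)
w(11, v)² = ((11 + √(2 + 11))/(1/29))² = (29*(11 + √13))² = (319 + 29*√13)²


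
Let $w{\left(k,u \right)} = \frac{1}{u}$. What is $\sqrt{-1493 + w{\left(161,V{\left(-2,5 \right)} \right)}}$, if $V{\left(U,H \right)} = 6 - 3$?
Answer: $\frac{i \sqrt{13434}}{3} \approx 38.635 i$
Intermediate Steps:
$V{\left(U,H \right)} = 3$ ($V{\left(U,H \right)} = 6 - 3 = 3$)
$\sqrt{-1493 + w{\left(161,V{\left(-2,5 \right)} \right)}} = \sqrt{-1493 + \frac{1}{3}} = \sqrt{- \frac{4478}{3}} = \frac{i \sqrt{13434}}{3}$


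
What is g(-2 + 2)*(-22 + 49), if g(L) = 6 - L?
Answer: 162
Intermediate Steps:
g(-2 + 2)*(-22 + 49) = (6 - (-2 + 2))*(-22 + 49) = (6 - 1*0)*27 = (6 + 0)*27 = 6*27 = 162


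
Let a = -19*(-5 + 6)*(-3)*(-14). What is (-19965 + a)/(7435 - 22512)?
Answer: 20763/15077 ≈ 1.3771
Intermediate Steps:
a = -798 (a = -19*(-3)*(-14) = 57*(-14) = -798)
(-19965 + a)/(7435 - 22512) = (-19965 - 798)/(7435 - 22512) = -20763/(-15077) = -20763*(-1/15077) = 20763/15077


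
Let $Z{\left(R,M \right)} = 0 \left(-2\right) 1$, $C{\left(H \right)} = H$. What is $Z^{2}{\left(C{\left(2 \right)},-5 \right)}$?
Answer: $0$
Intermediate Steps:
$Z{\left(R,M \right)} = 0$ ($Z{\left(R,M \right)} = 0 \cdot 1 = 0$)
$Z^{2}{\left(C{\left(2 \right)},-5 \right)} = 0^{2} = 0$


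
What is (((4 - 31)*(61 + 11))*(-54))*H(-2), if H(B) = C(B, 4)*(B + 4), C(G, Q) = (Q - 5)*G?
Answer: 419904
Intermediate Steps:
C(G, Q) = G*(-5 + Q) (C(G, Q) = (-5 + Q)*G = G*(-5 + Q))
H(B) = -B*(4 + B) (H(B) = (B*(-5 + 4))*(B + 4) = (B*(-1))*(4 + B) = (-B)*(4 + B) = -B*(4 + B))
(((4 - 31)*(61 + 11))*(-54))*H(-2) = (((4 - 31)*(61 + 11))*(-54))*(-1*(-2)*(4 - 2)) = (-27*72*(-54))*(-1*(-2)*2) = -1944*(-54)*4 = 104976*4 = 419904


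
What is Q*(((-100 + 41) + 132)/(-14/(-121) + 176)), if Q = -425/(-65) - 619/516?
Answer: 316336229/142947480 ≈ 2.2130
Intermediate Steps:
Q = 35813/6708 (Q = -425*(-1/65) - 619*1/516 = 85/13 - 619/516 = 35813/6708 ≈ 5.3389)
Q*(((-100 + 41) + 132)/(-14/(-121) + 176)) = 35813*(((-100 + 41) + 132)/(-14/(-121) + 176))/6708 = 35813*((-59 + 132)/(-14*(-1/121) + 176))/6708 = 35813*(73/(14/121 + 176))/6708 = 35813*(73/(21310/121))/6708 = 35813*(73*(121/21310))/6708 = (35813/6708)*(8833/21310) = 316336229/142947480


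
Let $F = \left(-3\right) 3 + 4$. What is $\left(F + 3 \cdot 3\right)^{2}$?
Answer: $16$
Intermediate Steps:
$F = -5$ ($F = -9 + 4 = -5$)
$\left(F + 3 \cdot 3\right)^{2} = \left(-5 + 3 \cdot 3\right)^{2} = \left(-5 + 9\right)^{2} = 4^{2} = 16$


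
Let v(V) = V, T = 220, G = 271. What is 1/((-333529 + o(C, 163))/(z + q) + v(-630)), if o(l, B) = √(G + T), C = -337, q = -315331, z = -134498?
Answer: -127328030405289/80122250856504590 + 449829*√491/80122250856504590 ≈ -0.0015892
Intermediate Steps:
o(l, B) = √491 (o(l, B) = √(271 + 220) = √491)
1/((-333529 + o(C, 163))/(z + q) + v(-630)) = 1/((-333529 + √491)/(-134498 - 315331) - 630) = 1/((-333529 + √491)/(-449829) - 630) = 1/((-333529 + √491)*(-1/449829) - 630) = 1/((333529/449829 - √491/449829) - 630) = 1/(-283058741/449829 - √491/449829)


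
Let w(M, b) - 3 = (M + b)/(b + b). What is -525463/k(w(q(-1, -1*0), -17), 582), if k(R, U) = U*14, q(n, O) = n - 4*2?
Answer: -525463/8148 ≈ -64.490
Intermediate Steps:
q(n, O) = -8 + n (q(n, O) = n - 8 = -8 + n)
w(M, b) = 3 + (M + b)/(2*b) (w(M, b) = 3 + (M + b)/(b + b) = 3 + (M + b)/((2*b)) = 3 + (M + b)*(1/(2*b)) = 3 + (M + b)/(2*b))
k(R, U) = 14*U
-525463/k(w(q(-1, -1*0), -17), 582) = -525463/(14*582) = -525463/8148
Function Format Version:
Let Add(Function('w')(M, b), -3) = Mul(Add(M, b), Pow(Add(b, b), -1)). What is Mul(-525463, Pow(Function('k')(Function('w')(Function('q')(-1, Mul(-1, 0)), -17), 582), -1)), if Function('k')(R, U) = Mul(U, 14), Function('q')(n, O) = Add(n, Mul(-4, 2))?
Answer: Rational(-525463, 8148) ≈ -64.490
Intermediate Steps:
Function('q')(n, O) = Add(-8, n) (Function('q')(n, O) = Add(n, -8) = Add(-8, n))
Function('w')(M, b) = Add(3, Mul(Rational(1, 2), Pow(b, -1), Add(M, b))) (Function('w')(M, b) = Add(3, Mul(Add(M, b), Pow(Add(b, b), -1))) = Add(3, Mul(Add(M, b), Pow(Mul(2, b), -1))) = Add(3, Mul(Add(M, b), Mul(Rational(1, 2), Pow(b, -1)))) = Add(3, Mul(Rational(1, 2), Pow(b, -1), Add(M, b))))
Function('k')(R, U) = Mul(14, U)
Mul(-525463, Pow(Function('k')(Function('w')(Function('q')(-1, Mul(-1, 0)), -17), 582), -1)) = Mul(-525463, Pow(Mul(14, 582), -1)) = Mul(-525463, Pow(8148, -1)) = Mul(-525463, Rational(1, 8148)) = Rational(-525463, 8148)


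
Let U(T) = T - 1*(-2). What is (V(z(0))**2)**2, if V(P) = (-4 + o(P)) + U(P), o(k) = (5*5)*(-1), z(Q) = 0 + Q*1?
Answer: 531441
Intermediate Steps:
U(T) = 2 + T (U(T) = T + 2 = 2 + T)
z(Q) = Q (z(Q) = 0 + Q = Q)
o(k) = -25 (o(k) = 25*(-1) = -25)
V(P) = -27 + P (V(P) = (-4 - 25) + (2 + P) = -29 + (2 + P) = -27 + P)
(V(z(0))**2)**2 = ((-27 + 0)**2)**2 = ((-27)**2)**2 = 729**2 = 531441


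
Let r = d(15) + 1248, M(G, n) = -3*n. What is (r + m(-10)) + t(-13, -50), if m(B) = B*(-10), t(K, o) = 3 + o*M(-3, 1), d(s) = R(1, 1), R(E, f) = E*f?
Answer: 1502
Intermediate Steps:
d(s) = 1 (d(s) = 1*1 = 1)
t(K, o) = 3 - 3*o (t(K, o) = 3 + o*(-3*1) = 3 + o*(-3) = 3 - 3*o)
r = 1249 (r = 1 + 1248 = 1249)
m(B) = -10*B
(r + m(-10)) + t(-13, -50) = (1249 - 10*(-10)) + (3 - 3*(-50)) = (1249 + 100) + (3 + 150) = 1349 + 153 = 1502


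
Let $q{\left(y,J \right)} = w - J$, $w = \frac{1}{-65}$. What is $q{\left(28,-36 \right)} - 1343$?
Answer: $- \frac{84956}{65} \approx -1307.0$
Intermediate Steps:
$w = - \frac{1}{65} \approx -0.015385$
$q{\left(y,J \right)} = - \frac{1}{65} - J$
$q{\left(28,-36 \right)} - 1343 = \left(- \frac{1}{65} - -36\right) - 1343 = \left(- \frac{1}{65} + 36\right) - 1343 = \frac{2339}{65} - 1343 = - \frac{84956}{65}$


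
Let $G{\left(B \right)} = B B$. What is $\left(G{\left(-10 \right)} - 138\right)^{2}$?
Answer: $1444$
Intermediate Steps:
$G{\left(B \right)} = B^{2}$
$\left(G{\left(-10 \right)} - 138\right)^{2} = \left(\left(-10\right)^{2} - 138\right)^{2} = \left(100 - 138\right)^{2} = \left(-38\right)^{2} = 1444$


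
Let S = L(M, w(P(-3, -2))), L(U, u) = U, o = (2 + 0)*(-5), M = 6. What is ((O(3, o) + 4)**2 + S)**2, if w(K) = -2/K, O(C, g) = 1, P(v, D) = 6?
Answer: 961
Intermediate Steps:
o = -10 (o = 2*(-5) = -10)
S = 6
((O(3, o) + 4)**2 + S)**2 = ((1 + 4)**2 + 6)**2 = (5**2 + 6)**2 = (25 + 6)**2 = 31**2 = 961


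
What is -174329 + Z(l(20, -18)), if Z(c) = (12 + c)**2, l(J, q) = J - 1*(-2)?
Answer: -173173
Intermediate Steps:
l(J, q) = 2 + J (l(J, q) = J + 2 = 2 + J)
-174329 + Z(l(20, -18)) = -174329 + (12 + (2 + 20))**2 = -174329 + (12 + 22)**2 = -174329 + 34**2 = -174329 + 1156 = -173173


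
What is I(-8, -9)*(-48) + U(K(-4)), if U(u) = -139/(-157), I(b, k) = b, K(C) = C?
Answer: 60427/157 ≈ 384.89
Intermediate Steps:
U(u) = 139/157 (U(u) = -139*(-1/157) = 139/157)
I(-8, -9)*(-48) + U(K(-4)) = -8*(-48) + 139/157 = 384 + 139/157 = 60427/157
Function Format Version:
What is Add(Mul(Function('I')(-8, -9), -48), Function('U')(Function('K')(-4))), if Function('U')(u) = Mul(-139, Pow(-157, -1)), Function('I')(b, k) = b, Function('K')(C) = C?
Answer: Rational(60427, 157) ≈ 384.89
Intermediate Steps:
Function('U')(u) = Rational(139, 157) (Function('U')(u) = Mul(-139, Rational(-1, 157)) = Rational(139, 157))
Add(Mul(Function('I')(-8, -9), -48), Function('U')(Function('K')(-4))) = Add(Mul(-8, -48), Rational(139, 157)) = Add(384, Rational(139, 157)) = Rational(60427, 157)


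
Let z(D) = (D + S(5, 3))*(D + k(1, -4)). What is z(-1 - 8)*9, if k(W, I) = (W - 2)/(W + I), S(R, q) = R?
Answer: 312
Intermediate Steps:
k(W, I) = (-2 + W)/(I + W)
z(D) = (5 + D)*(⅓ + D) (z(D) = (D + 5)*(D + (-2 + 1)/(-4 + 1)) = (5 + D)*(D - 1/(-3)) = (5 + D)*(D - ⅓*(-1)) = (5 + D)*(D + ⅓) = (5 + D)*(⅓ + D))
z(-1 - 8)*9 = (5/3 + (-1 - 8)² + 16*(-1 - 8)/3)*9 = (5/3 + (-9)² + (16/3)*(-9))*9 = (5/3 + 81 - 48)*9 = (104/3)*9 = 312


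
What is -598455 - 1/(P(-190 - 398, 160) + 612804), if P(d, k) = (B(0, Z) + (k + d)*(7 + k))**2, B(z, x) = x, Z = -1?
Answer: -3057850307455516/5109574333 ≈ -5.9846e+5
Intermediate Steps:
P(d, k) = (-1 + (7 + k)*(d + k))**2 (P(d, k) = (-1 + (k + d)*(7 + k))**2 = (-1 + (d + k)*(7 + k))**2 = (-1 + (7 + k)*(d + k))**2)
-598455 - 1/(P(-190 - 398, 160) + 612804) = -598455 - 1/((-1 + 160**2 + 7*(-190 - 398) + 7*160 + (-190 - 398)*160)**2 + 612804) = -598455 - 1/((-1 + 25600 + 7*(-588) + 1120 - 588*160)**2 + 612804) = -598455 - 1/((-1 + 25600 - 4116 + 1120 - 94080)**2 + 612804) = -598455 - 1/((-71477)**2 + 612804) = -598455 - 1/(5108961529 + 612804) = -598455 - 1/5109574333 = -3057850307455516/5109574333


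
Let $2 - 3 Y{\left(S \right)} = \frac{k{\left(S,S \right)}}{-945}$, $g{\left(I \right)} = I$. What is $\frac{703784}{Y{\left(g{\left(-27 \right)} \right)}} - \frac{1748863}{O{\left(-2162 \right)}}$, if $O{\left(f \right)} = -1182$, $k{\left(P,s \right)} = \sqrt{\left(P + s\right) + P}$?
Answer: $\frac{55105504918363}{52127382} - \frac{221691960 i}{44101} \approx 1.0571 \cdot 10^{6} - 5026.9 i$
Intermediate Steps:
$k{\left(P,s \right)} = \sqrt{s + 2 P}$
$Y{\left(S \right)} = \frac{2}{3} + \frac{\sqrt{3} \sqrt{S}}{2835}$ ($Y{\left(S \right)} = \frac{2}{3} - \frac{\sqrt{S + 2 S} \frac{1}{-945}}{3} = \frac{2}{3} - \frac{\sqrt{3 S} \left(- \frac{1}{945}\right)}{3} = \frac{2}{3} - \frac{\sqrt{3} \sqrt{S} \left(- \frac{1}{945}\right)}{3} = \frac{2}{3} - \frac{\left(- \frac{1}{945}\right) \sqrt{3} \sqrt{S}}{3} = \frac{2}{3} + \frac{\sqrt{3} \sqrt{S}}{2835}$)
$\frac{703784}{Y{\left(g{\left(-27 \right)} \right)}} - \frac{1748863}{O{\left(-2162 \right)}} = \frac{703784}{\frac{2}{3} + \frac{\sqrt{3} \sqrt{-27}}{2835}} - \frac{1748863}{-1182} = \frac{703784}{\frac{2}{3} + \frac{\sqrt{3} \cdot 3 i \sqrt{3}}{2835}} - - \frac{1748863}{1182} = \frac{703784}{\frac{2}{3} + \frac{i}{315}} + \frac{1748863}{1182} = 703784 \frac{99225 \left(\frac{2}{3} - \frac{i}{315}\right)}{44101} + \frac{1748863}{1182} = \frac{69832967400 \left(\frac{2}{3} - \frac{i}{315}\right)}{44101} + \frac{1748863}{1182} = \frac{1748863}{1182} + \frac{69832967400 \left(\frac{2}{3} - \frac{i}{315}\right)}{44101}$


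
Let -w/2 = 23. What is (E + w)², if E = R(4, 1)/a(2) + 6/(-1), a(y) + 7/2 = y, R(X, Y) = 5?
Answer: 27556/9 ≈ 3061.8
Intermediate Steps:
w = -46 (w = -2*23 = -46)
a(y) = -7/2 + y
E = -28/3 (E = 5/(-7/2 + 2) + 6/(-1) = 5/(-3/2) + 6*(-1) = 5*(-⅔) - 6 = -10/3 - 6 = -28/3 ≈ -9.3333)
(E + w)² = (-28/3 - 46)² = (-166/3)² = 27556/9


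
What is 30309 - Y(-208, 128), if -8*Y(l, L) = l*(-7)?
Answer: 30491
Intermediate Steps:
Y(l, L) = 7*l/8 (Y(l, L) = -l*(-7)/8 = -(-7)*l/8 = 7*l/8)
30309 - Y(-208, 128) = 30309 - 7*(-208)/8 = 30309 - 1*(-182) = 30309 + 182 = 30491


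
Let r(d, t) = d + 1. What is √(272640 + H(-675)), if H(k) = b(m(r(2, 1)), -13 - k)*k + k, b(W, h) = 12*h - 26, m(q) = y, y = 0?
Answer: I*√5072685 ≈ 2252.3*I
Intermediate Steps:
r(d, t) = 1 + d
m(q) = 0
b(W, h) = -26 + 12*h
H(k) = k + k*(-182 - 12*k) (H(k) = (-26 + 12*(-13 - k))*k + k = (-26 + (-156 - 12*k))*k + k = (-182 - 12*k)*k + k = k*(-182 - 12*k) + k = k + k*(-182 - 12*k))
√(272640 + H(-675)) = √(272640 - 1*(-675)*(181 + 12*(-675))) = √(272640 - 1*(-675)*(181 - 8100)) = √(272640 - 1*(-675)*(-7919)) = √(272640 - 5345325) = √(-5072685) = I*√5072685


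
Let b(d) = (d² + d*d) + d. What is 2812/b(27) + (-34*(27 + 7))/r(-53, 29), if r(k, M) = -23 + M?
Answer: -283298/1485 ≈ -190.77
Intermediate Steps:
b(d) = d + 2*d² (b(d) = (d² + d²) + d = 2*d² + d = d + 2*d²)
2812/b(27) + (-34*(27 + 7))/r(-53, 29) = 2812/((27*(1 + 2*27))) + (-34*(27 + 7))/(-23 + 29) = 2812/((27*(1 + 54))) - 34*34/6 = 2812/((27*55)) - 1156*⅙ = 2812/1485 - 578/3 = -283298/1485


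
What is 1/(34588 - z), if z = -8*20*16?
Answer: 1/37148 ≈ 2.6919e-5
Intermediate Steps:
z = -2560 (z = -160*16 = -2560)
1/(34588 - z) = 1/(34588 - 1*(-2560)) = 1/(34588 + 2560) = 1/37148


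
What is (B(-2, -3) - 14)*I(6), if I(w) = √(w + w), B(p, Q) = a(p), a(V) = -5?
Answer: -38*√3 ≈ -65.818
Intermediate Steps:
B(p, Q) = -5
I(w) = √2*√w (I(w) = √(2*w) = √2*√w)
(B(-2, -3) - 14)*I(6) = (-5 - 14)*(√2*√6) = -38*√3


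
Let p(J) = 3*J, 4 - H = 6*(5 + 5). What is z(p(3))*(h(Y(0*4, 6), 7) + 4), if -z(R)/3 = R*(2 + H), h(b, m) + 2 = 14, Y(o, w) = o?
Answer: 23328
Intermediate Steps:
H = -56 (H = 4 - 6*(5 + 5) = 4 - 6*10 = 4 - 1*60 = 4 - 60 = -56)
h(b, m) = 12 (h(b, m) = -2 + 14 = 12)
z(R) = 162*R (z(R) = -3*R*(2 - 56) = -3*R*(-54) = -(-162)*R = 162*R)
z(p(3))*(h(Y(0*4, 6), 7) + 4) = (162*(3*3))*(12 + 4) = (162*9)*16 = 1458*16 = 23328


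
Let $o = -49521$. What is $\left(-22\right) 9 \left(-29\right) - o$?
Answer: $55263$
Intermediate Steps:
$\left(-22\right) 9 \left(-29\right) - o = \left(-22\right) 9 \left(-29\right) - -49521 = \left(-198\right) \left(-29\right) + 49521 = 5742 + 49521 = 55263$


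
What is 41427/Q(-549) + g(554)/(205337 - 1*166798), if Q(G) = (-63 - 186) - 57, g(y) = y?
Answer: -10433893/77078 ≈ -135.37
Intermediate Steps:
Q(G) = -306 (Q(G) = -249 - 57 = -306)
41427/Q(-549) + g(554)/(205337 - 1*166798) = 41427/(-306) + 554/(205337 - 1*166798) = 41427*(-1/306) + 554/(205337 - 166798) = -4603/34 + 554/38539 = -10433893/77078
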